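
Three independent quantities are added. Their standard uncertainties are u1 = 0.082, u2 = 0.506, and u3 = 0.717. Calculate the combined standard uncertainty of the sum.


For a sum of independent quantities, uc = sqrt(u1^2 + u2^2 + u3^2).
uc = sqrt(0.082^2 + 0.506^2 + 0.717^2)
uc = sqrt(0.006724 + 0.256036 + 0.514089)
uc = 0.8814

0.8814


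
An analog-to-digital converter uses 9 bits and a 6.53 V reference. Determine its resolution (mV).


The resolution (LSB) of an ADC is Vref / 2^n.
LSB = 6.53 / 2^9
LSB = 6.53 / 512
LSB = 0.01275391 V = 12.75390625 mV

12.75390625 mV


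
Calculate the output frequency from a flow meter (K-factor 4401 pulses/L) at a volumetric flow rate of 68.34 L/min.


Frequency = K * Q / 60 (converting L/min to L/s).
f = 4401 * 68.34 / 60
f = 300764.34 / 60
f = 5012.74 Hz

5012.74 Hz


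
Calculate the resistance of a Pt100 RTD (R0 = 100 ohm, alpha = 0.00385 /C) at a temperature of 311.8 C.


The RTD equation: Rt = R0 * (1 + alpha * T).
Rt = 100 * (1 + 0.00385 * 311.8)
Rt = 100 * (1 + 1.20043)
Rt = 100 * 2.20043
Rt = 220.043 ohm

220.043 ohm


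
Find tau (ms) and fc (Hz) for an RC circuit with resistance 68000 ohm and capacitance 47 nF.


Time constant: tau = R * C.
tau = 68000 * 4.70e-08 = 0.003196 s
tau = 3.196 ms
Cutoff frequency: fc = 1 / (2*pi*R*C).
fc = 1 / (2*pi*0.003196) = 49.8 Hz

tau = 3.196 ms, fc = 49.8 Hz


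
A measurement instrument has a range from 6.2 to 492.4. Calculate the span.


Span = upper range - lower range.
Span = 492.4 - (6.2)
Span = 486.2

486.2


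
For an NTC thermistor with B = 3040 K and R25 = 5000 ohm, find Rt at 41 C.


NTC thermistor equation: Rt = R25 * exp(B * (1/T - 1/T25)).
T in Kelvin: 314.15 K, T25 = 298.15 K
1/T - 1/T25 = 1/314.15 - 1/298.15 = -0.00017082
B * (1/T - 1/T25) = 3040 * -0.00017082 = -0.5193
Rt = 5000 * exp(-0.5193) = 2974.7 ohm

2974.7 ohm


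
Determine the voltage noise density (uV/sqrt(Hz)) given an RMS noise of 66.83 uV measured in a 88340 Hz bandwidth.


Noise spectral density = Vrms / sqrt(BW).
NSD = 66.83 / sqrt(88340)
NSD = 66.83 / 297.2205
NSD = 0.2248 uV/sqrt(Hz)

0.2248 uV/sqrt(Hz)


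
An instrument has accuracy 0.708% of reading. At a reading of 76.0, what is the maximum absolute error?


Absolute error = (accuracy% / 100) * reading.
Error = (0.708 / 100) * 76.0
Error = 0.00708 * 76.0
Error = 0.5381

0.5381


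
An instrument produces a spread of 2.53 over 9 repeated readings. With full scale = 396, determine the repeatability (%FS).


Repeatability = (spread / full scale) * 100%.
R = (2.53 / 396) * 100
R = 0.639 %FS

0.639 %FS


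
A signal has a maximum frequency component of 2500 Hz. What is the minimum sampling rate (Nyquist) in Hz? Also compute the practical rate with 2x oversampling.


By Nyquist theorem, fs_min = 2 * fmax.
fs_min = 2 * 2500 = 5000 Hz
Practical rate = 2 * fs_min = 2 * 5000 = 10000 Hz

fs_min = 5000 Hz, fs_practical = 10000 Hz


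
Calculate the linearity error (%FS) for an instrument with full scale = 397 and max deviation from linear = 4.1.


Linearity error = (max deviation / full scale) * 100%.
Linearity = (4.1 / 397) * 100
Linearity = 1.033 %FS

1.033 %FS


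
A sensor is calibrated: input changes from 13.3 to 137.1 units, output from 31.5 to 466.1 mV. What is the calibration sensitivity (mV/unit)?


Sensitivity = (y2 - y1) / (x2 - x1).
S = (466.1 - 31.5) / (137.1 - 13.3)
S = 434.6 / 123.8
S = 3.5105 mV/unit

3.5105 mV/unit


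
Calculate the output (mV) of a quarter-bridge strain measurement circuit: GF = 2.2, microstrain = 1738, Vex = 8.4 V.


Quarter bridge output: Vout = (GF * epsilon * Vex) / 4.
Vout = (2.2 * 1738e-6 * 8.4) / 4
Vout = 0.03211824 / 4 V
Vout = 0.00802956 V = 8.0296 mV

8.0296 mV


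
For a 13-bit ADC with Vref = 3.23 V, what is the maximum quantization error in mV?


The maximum quantization error is +/- LSB/2.
LSB = Vref / 2^n = 3.23 / 8192 = 0.00039429 V
Max error = LSB / 2 = 0.00039429 / 2 = 0.00019714 V
Max error = 0.1971 mV

0.1971 mV


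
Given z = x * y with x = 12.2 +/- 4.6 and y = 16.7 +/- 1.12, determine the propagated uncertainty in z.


For a product z = x*y, the relative uncertainty is:
uz/z = sqrt((ux/x)^2 + (uy/y)^2)
Relative uncertainties: ux/x = 4.6/12.2 = 0.377049
uy/y = 1.12/16.7 = 0.067066
z = 12.2 * 16.7 = 203.7
uz = 203.7 * sqrt(0.377049^2 + 0.067066^2) = 78.026

78.026


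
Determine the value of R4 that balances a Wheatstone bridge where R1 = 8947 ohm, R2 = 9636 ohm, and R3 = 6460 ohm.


At balance: R1*R4 = R2*R3, so R4 = R2*R3/R1.
R4 = 9636 * 6460 / 8947
R4 = 62248560 / 8947
R4 = 6957.48 ohm

6957.48 ohm


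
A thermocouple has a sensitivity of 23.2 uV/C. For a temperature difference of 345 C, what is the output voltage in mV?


The thermocouple output V = sensitivity * dT.
V = 23.2 uV/C * 345 C
V = 8004.0 uV
V = 8.004 mV

8.004 mV


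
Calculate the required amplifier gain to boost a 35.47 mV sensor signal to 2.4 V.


Gain = Vout / Vin (converting to same units).
G = 2.4 V / 35.47 mV
G = 2400.0 mV / 35.47 mV
G = 67.66

67.66


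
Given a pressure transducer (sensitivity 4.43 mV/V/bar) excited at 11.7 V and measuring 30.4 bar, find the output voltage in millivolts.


Output = sensitivity * Vex * P.
Vout = 4.43 * 11.7 * 30.4
Vout = 51.831 * 30.4
Vout = 1575.66 mV

1575.66 mV


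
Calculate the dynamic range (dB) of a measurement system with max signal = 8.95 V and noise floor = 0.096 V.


Dynamic range = 20 * log10(Vmax / Vnoise).
DR = 20 * log10(8.95 / 0.096)
DR = 20 * log10(93.23)
DR = 39.39 dB

39.39 dB


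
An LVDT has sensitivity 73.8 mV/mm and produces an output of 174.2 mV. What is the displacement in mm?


Displacement = Vout / sensitivity.
d = 174.2 / 73.8
d = 2.36 mm

2.36 mm


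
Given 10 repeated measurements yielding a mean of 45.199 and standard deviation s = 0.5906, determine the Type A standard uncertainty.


The standard uncertainty for Type A evaluation is u = s / sqrt(n).
u = 0.5906 / sqrt(10)
u = 0.5906 / 3.1623
u = 0.1868

0.1868


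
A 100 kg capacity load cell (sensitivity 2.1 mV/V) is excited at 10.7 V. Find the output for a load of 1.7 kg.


Vout = rated_output * Vex * (load / capacity).
Vout = 2.1 * 10.7 * (1.7 / 100)
Vout = 2.1 * 10.7 * 0.017
Vout = 0.382 mV

0.382 mV


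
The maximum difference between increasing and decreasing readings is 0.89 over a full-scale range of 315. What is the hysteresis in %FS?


Hysteresis = (max difference / full scale) * 100%.
H = (0.89 / 315) * 100
H = 0.283 %FS

0.283 %FS


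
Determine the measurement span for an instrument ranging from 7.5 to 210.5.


Span = upper range - lower range.
Span = 210.5 - (7.5)
Span = 203.0

203.0


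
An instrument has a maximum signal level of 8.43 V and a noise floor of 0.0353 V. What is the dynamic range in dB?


Dynamic range = 20 * log10(Vmax / Vnoise).
DR = 20 * log10(8.43 / 0.0353)
DR = 20 * log10(238.81)
DR = 47.56 dB

47.56 dB


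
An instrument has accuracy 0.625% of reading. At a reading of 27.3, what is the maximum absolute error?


Absolute error = (accuracy% / 100) * reading.
Error = (0.625 / 100) * 27.3
Error = 0.00625 * 27.3
Error = 0.1706

0.1706


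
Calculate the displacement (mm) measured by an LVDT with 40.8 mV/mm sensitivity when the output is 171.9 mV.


Displacement = Vout / sensitivity.
d = 171.9 / 40.8
d = 4.213 mm

4.213 mm


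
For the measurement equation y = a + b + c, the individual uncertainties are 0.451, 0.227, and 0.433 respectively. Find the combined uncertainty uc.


For a sum of independent quantities, uc = sqrt(u1^2 + u2^2 + u3^2).
uc = sqrt(0.451^2 + 0.227^2 + 0.433^2)
uc = sqrt(0.203401 + 0.051529 + 0.187489)
uc = 0.6651

0.6651


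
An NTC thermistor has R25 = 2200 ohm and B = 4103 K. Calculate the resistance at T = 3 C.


NTC thermistor equation: Rt = R25 * exp(B * (1/T - 1/T25)).
T in Kelvin: 276.15 K, T25 = 298.15 K
1/T - 1/T25 = 1/276.15 - 1/298.15 = 0.0002672
B * (1/T - 1/T25) = 4103 * 0.0002672 = 1.0963
Rt = 2200 * exp(1.0963) = 6585.0 ohm

6585.0 ohm


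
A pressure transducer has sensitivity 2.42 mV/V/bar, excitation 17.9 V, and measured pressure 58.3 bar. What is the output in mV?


Output = sensitivity * Vex * P.
Vout = 2.42 * 17.9 * 58.3
Vout = 43.318 * 58.3
Vout = 2525.44 mV

2525.44 mV


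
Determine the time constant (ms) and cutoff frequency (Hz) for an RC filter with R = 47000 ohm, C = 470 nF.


Time constant: tau = R * C.
tau = 47000 * 4.70e-07 = 0.02209 s
tau = 22.09 ms
Cutoff frequency: fc = 1 / (2*pi*R*C).
fc = 1 / (2*pi*0.02209) = 7.2 Hz

tau = 22.09 ms, fc = 7.2 Hz


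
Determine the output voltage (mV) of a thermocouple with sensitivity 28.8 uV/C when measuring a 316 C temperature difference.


The thermocouple output V = sensitivity * dT.
V = 28.8 uV/C * 316 C
V = 9100.8 uV
V = 9.101 mV

9.101 mV


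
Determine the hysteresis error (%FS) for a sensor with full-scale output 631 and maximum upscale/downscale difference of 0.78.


Hysteresis = (max difference / full scale) * 100%.
H = (0.78 / 631) * 100
H = 0.124 %FS

0.124 %FS


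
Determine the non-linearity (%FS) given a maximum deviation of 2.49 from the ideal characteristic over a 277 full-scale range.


Linearity error = (max deviation / full scale) * 100%.
Linearity = (2.49 / 277) * 100
Linearity = 0.899 %FS

0.899 %FS


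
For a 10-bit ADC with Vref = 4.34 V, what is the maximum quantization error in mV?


The maximum quantization error is +/- LSB/2.
LSB = Vref / 2^n = 4.34 / 1024 = 0.00423828 V
Max error = LSB / 2 = 0.00423828 / 2 = 0.00211914 V
Max error = 2.1191 mV

2.1191 mV


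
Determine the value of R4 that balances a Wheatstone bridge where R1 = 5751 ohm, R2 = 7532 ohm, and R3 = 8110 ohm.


At balance: R1*R4 = R2*R3, so R4 = R2*R3/R1.
R4 = 7532 * 8110 / 5751
R4 = 61084520 / 5751
R4 = 10621.55 ohm

10621.55 ohm


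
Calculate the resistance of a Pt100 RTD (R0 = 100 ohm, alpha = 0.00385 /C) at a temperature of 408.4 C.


The RTD equation: Rt = R0 * (1 + alpha * T).
Rt = 100 * (1 + 0.00385 * 408.4)
Rt = 100 * (1 + 1.57234)
Rt = 100 * 2.57234
Rt = 257.234 ohm

257.234 ohm


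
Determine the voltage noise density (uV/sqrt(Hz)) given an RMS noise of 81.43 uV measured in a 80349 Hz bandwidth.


Noise spectral density = Vrms / sqrt(BW).
NSD = 81.43 / sqrt(80349)
NSD = 81.43 / 283.459
NSD = 0.2873 uV/sqrt(Hz)

0.2873 uV/sqrt(Hz)


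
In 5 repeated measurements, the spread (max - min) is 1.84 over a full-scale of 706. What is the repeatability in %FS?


Repeatability = (spread / full scale) * 100%.
R = (1.84 / 706) * 100
R = 0.261 %FS

0.261 %FS


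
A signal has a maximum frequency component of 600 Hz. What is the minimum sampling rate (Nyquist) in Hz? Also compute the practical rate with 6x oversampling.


By Nyquist theorem, fs_min = 2 * fmax.
fs_min = 2 * 600 = 1200 Hz
Practical rate = 6 * fs_min = 6 * 1200 = 7200 Hz

fs_min = 1200 Hz, fs_practical = 7200 Hz


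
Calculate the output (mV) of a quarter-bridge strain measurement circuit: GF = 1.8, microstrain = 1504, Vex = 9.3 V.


Quarter bridge output: Vout = (GF * epsilon * Vex) / 4.
Vout = (1.8 * 1504e-6 * 9.3) / 4
Vout = 0.02517696 / 4 V
Vout = 0.00629424 V = 6.2942 mV

6.2942 mV


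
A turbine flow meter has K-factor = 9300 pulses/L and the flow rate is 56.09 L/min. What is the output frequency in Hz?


Frequency = K * Q / 60 (converting L/min to L/s).
f = 9300 * 56.09 / 60
f = 521637.0 / 60
f = 8693.95 Hz

8693.95 Hz


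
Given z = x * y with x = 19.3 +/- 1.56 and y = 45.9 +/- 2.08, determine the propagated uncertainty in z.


For a product z = x*y, the relative uncertainty is:
uz/z = sqrt((ux/x)^2 + (uy/y)^2)
Relative uncertainties: ux/x = 1.56/19.3 = 0.080829
uy/y = 2.08/45.9 = 0.045316
z = 19.3 * 45.9 = 885.9
uz = 885.9 * sqrt(0.080829^2 + 0.045316^2) = 82.089

82.089


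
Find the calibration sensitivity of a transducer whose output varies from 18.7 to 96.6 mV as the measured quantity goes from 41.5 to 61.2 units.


Sensitivity = (y2 - y1) / (x2 - x1).
S = (96.6 - 18.7) / (61.2 - 41.5)
S = 77.9 / 19.7
S = 3.9543 mV/unit

3.9543 mV/unit


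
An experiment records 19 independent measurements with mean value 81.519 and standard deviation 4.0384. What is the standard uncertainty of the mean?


The standard uncertainty for Type A evaluation is u = s / sqrt(n).
u = 4.0384 / sqrt(19)
u = 4.0384 / 4.3589
u = 0.9265

0.9265


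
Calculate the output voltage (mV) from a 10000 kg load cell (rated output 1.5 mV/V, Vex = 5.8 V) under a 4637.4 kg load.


Vout = rated_output * Vex * (load / capacity).
Vout = 1.5 * 5.8 * (4637.4 / 10000)
Vout = 1.5 * 5.8 * 0.46374
Vout = 4.035 mV

4.035 mV


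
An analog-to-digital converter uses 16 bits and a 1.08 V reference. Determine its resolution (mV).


The resolution (LSB) of an ADC is Vref / 2^n.
LSB = 1.08 / 2^16
LSB = 1.08 / 65536
LSB = 1.648e-05 V = 0.01647949 mV

0.01647949 mV


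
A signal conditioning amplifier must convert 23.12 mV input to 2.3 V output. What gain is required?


Gain = Vout / Vin (converting to same units).
G = 2.3 V / 23.12 mV
G = 2300.0 mV / 23.12 mV
G = 99.48

99.48


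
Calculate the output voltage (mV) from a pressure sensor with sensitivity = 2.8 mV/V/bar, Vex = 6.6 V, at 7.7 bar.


Output = sensitivity * Vex * P.
Vout = 2.8 * 6.6 * 7.7
Vout = 18.48 * 7.7
Vout = 142.3 mV

142.3 mV


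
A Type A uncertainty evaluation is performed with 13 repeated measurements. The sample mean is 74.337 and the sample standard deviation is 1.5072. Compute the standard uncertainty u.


The standard uncertainty for Type A evaluation is u = s / sqrt(n).
u = 1.5072 / sqrt(13)
u = 1.5072 / 3.6056
u = 0.418

0.418


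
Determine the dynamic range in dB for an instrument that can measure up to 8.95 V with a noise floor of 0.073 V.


Dynamic range = 20 * log10(Vmax / Vnoise).
DR = 20 * log10(8.95 / 0.073)
DR = 20 * log10(122.6)
DR = 41.77 dB

41.77 dB


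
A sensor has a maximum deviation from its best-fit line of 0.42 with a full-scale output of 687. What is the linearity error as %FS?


Linearity error = (max deviation / full scale) * 100%.
Linearity = (0.42 / 687) * 100
Linearity = 0.061 %FS

0.061 %FS


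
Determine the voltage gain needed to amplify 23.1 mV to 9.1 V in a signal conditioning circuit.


Gain = Vout / Vin (converting to same units).
G = 9.1 V / 23.1 mV
G = 9100.0 mV / 23.1 mV
G = 393.94

393.94


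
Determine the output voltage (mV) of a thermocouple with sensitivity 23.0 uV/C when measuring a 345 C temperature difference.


The thermocouple output V = sensitivity * dT.
V = 23.0 uV/C * 345 C
V = 7935.0 uV
V = 7.935 mV

7.935 mV


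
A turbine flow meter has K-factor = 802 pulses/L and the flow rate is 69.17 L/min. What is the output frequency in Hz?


Frequency = K * Q / 60 (converting L/min to L/s).
f = 802 * 69.17 / 60
f = 55474.34 / 60
f = 924.57 Hz

924.57 Hz


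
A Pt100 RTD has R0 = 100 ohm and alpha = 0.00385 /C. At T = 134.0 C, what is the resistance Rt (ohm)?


The RTD equation: Rt = R0 * (1 + alpha * T).
Rt = 100 * (1 + 0.00385 * 134.0)
Rt = 100 * (1 + 0.5159)
Rt = 100 * 1.5159
Rt = 151.59 ohm

151.59 ohm


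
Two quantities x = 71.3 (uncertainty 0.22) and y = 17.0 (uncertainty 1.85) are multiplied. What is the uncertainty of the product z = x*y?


For a product z = x*y, the relative uncertainty is:
uz/z = sqrt((ux/x)^2 + (uy/y)^2)
Relative uncertainties: ux/x = 0.22/71.3 = 0.003086
uy/y = 1.85/17.0 = 0.108824
z = 71.3 * 17.0 = 1212.1
uz = 1212.1 * sqrt(0.003086^2 + 0.108824^2) = 131.958

131.958


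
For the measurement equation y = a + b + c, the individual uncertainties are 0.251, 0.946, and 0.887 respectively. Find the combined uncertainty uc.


For a sum of independent quantities, uc = sqrt(u1^2 + u2^2 + u3^2).
uc = sqrt(0.251^2 + 0.946^2 + 0.887^2)
uc = sqrt(0.063001 + 0.894916 + 0.786769)
uc = 1.3209

1.3209


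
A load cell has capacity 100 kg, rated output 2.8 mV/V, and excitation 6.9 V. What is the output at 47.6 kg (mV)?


Vout = rated_output * Vex * (load / capacity).
Vout = 2.8 * 6.9 * (47.6 / 100)
Vout = 2.8 * 6.9 * 0.476
Vout = 9.196 mV

9.196 mV


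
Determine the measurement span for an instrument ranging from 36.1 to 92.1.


Span = upper range - lower range.
Span = 92.1 - (36.1)
Span = 56.0

56.0


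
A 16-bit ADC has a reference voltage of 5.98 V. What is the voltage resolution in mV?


The resolution (LSB) of an ADC is Vref / 2^n.
LSB = 5.98 / 2^16
LSB = 5.98 / 65536
LSB = 9.125e-05 V = 0.09124756 mV

0.09124756 mV


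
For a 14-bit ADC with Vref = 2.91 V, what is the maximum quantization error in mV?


The maximum quantization error is +/- LSB/2.
LSB = Vref / 2^n = 2.91 / 16384 = 0.00017761 V
Max error = LSB / 2 = 0.00017761 / 2 = 8.881e-05 V
Max error = 0.0888 mV

0.0888 mV


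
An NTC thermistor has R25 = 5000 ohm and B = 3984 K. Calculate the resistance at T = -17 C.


NTC thermistor equation: Rt = R25 * exp(B * (1/T - 1/T25)).
T in Kelvin: 256.15 K, T25 = 298.15 K
1/T - 1/T25 = 1/256.15 - 1/298.15 = 0.00054995
B * (1/T - 1/T25) = 3984 * 0.00054995 = 2.191
Rt = 5000 * exp(2.191) = 44720.1 ohm

44720.1 ohm


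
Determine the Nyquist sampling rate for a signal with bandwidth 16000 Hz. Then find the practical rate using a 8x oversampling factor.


By Nyquist theorem, fs_min = 2 * fmax.
fs_min = 2 * 16000 = 32000 Hz
Practical rate = 8 * fs_min = 8 * 32000 = 256000 Hz

fs_min = 32000 Hz, fs_practical = 256000 Hz


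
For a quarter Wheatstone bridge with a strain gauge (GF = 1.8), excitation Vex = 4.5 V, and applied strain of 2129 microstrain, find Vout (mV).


Quarter bridge output: Vout = (GF * epsilon * Vex) / 4.
Vout = (1.8 * 2129e-6 * 4.5) / 4
Vout = 0.0172449 / 4 V
Vout = 0.00431123 V = 4.3112 mV

4.3112 mV


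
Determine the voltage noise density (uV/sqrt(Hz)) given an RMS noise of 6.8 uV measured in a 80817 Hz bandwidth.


Noise spectral density = Vrms / sqrt(BW).
NSD = 6.8 / sqrt(80817)
NSD = 6.8 / 284.2833
NSD = 0.0239 uV/sqrt(Hz)

0.0239 uV/sqrt(Hz)


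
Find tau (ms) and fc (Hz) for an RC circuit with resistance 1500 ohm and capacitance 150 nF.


Time constant: tau = R * C.
tau = 1500 * 1.50e-07 = 0.000225 s
tau = 0.225 ms
Cutoff frequency: fc = 1 / (2*pi*R*C).
fc = 1 / (2*pi*0.000225) = 707.36 Hz

tau = 0.225 ms, fc = 707.36 Hz


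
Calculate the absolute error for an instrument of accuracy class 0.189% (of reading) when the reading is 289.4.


Absolute error = (accuracy% / 100) * reading.
Error = (0.189 / 100) * 289.4
Error = 0.00189 * 289.4
Error = 0.547

0.547


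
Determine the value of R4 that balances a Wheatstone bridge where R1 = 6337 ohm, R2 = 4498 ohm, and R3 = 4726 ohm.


At balance: R1*R4 = R2*R3, so R4 = R2*R3/R1.
R4 = 4498 * 4726 / 6337
R4 = 21257548 / 6337
R4 = 3354.51 ohm

3354.51 ohm


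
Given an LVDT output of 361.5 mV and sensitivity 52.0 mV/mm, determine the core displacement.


Displacement = Vout / sensitivity.
d = 361.5 / 52.0
d = 6.952 mm

6.952 mm


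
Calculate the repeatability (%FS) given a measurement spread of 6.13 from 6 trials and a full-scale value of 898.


Repeatability = (spread / full scale) * 100%.
R = (6.13 / 898) * 100
R = 0.683 %FS

0.683 %FS


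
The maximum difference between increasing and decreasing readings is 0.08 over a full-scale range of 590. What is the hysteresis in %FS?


Hysteresis = (max difference / full scale) * 100%.
H = (0.08 / 590) * 100
H = 0.014 %FS

0.014 %FS


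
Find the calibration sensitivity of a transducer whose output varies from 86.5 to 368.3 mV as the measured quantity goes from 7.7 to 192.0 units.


Sensitivity = (y2 - y1) / (x2 - x1).
S = (368.3 - 86.5) / (192.0 - 7.7)
S = 281.8 / 184.3
S = 1.529 mV/unit

1.529 mV/unit


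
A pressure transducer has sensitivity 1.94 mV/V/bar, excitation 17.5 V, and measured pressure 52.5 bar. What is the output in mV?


Output = sensitivity * Vex * P.
Vout = 1.94 * 17.5 * 52.5
Vout = 33.95 * 52.5
Vout = 1782.37 mV

1782.37 mV


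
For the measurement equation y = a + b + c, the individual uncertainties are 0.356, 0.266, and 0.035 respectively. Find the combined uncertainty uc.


For a sum of independent quantities, uc = sqrt(u1^2 + u2^2 + u3^2).
uc = sqrt(0.356^2 + 0.266^2 + 0.035^2)
uc = sqrt(0.126736 + 0.070756 + 0.001225)
uc = 0.4458

0.4458


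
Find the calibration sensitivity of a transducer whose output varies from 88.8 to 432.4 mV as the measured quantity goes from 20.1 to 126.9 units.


Sensitivity = (y2 - y1) / (x2 - x1).
S = (432.4 - 88.8) / (126.9 - 20.1)
S = 343.6 / 106.8
S = 3.2172 mV/unit

3.2172 mV/unit


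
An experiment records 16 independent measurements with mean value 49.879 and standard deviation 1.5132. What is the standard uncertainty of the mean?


The standard uncertainty for Type A evaluation is u = s / sqrt(n).
u = 1.5132 / sqrt(16)
u = 1.5132 / 4.0
u = 0.3783

0.3783


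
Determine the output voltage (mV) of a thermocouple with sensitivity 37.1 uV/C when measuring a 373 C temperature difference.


The thermocouple output V = sensitivity * dT.
V = 37.1 uV/C * 373 C
V = 13838.3 uV
V = 13.838 mV

13.838 mV


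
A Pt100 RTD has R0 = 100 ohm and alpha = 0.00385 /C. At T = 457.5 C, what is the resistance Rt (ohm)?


The RTD equation: Rt = R0 * (1 + alpha * T).
Rt = 100 * (1 + 0.00385 * 457.5)
Rt = 100 * (1 + 1.761375)
Rt = 100 * 2.761375
Rt = 276.137 ohm

276.137 ohm


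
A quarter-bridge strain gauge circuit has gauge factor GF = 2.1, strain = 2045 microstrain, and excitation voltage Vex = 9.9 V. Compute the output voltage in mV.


Quarter bridge output: Vout = (GF * epsilon * Vex) / 4.
Vout = (2.1 * 2045e-6 * 9.9) / 4
Vout = 0.04251555 / 4 V
Vout = 0.01062889 V = 10.6289 mV

10.6289 mV


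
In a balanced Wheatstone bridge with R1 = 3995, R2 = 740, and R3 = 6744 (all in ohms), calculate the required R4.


At balance: R1*R4 = R2*R3, so R4 = R2*R3/R1.
R4 = 740 * 6744 / 3995
R4 = 4990560 / 3995
R4 = 1249.2 ohm

1249.2 ohm


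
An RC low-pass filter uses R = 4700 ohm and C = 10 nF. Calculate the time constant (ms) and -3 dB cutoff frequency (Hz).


Time constant: tau = R * C.
tau = 4700 * 1.00e-08 = 4.7e-05 s
tau = 0.047 ms
Cutoff frequency: fc = 1 / (2*pi*R*C).
fc = 1 / (2*pi*4.7e-05) = 3386.28 Hz

tau = 0.047 ms, fc = 3386.28 Hz


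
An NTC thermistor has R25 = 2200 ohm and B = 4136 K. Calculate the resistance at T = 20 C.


NTC thermistor equation: Rt = R25 * exp(B * (1/T - 1/T25)).
T in Kelvin: 293.15 K, T25 = 298.15 K
1/T - 1/T25 = 1/293.15 - 1/298.15 = 5.721e-05
B * (1/T - 1/T25) = 4136 * 5.721e-05 = 0.2366
Rt = 2200 * exp(0.2366) = 2787.3 ohm

2787.3 ohm


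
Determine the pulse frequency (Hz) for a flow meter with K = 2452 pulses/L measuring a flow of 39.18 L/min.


Frequency = K * Q / 60 (converting L/min to L/s).
f = 2452 * 39.18 / 60
f = 96069.36 / 60
f = 1601.16 Hz

1601.16 Hz


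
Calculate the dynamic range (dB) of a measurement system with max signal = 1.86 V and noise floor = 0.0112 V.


Dynamic range = 20 * log10(Vmax / Vnoise).
DR = 20 * log10(1.86 / 0.0112)
DR = 20 * log10(166.07)
DR = 44.41 dB

44.41 dB


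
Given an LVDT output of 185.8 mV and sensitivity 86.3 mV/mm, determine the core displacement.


Displacement = Vout / sensitivity.
d = 185.8 / 86.3
d = 2.153 mm

2.153 mm


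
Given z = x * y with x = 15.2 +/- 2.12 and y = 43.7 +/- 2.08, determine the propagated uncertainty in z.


For a product z = x*y, the relative uncertainty is:
uz/z = sqrt((ux/x)^2 + (uy/y)^2)
Relative uncertainties: ux/x = 2.12/15.2 = 0.139474
uy/y = 2.08/43.7 = 0.047597
z = 15.2 * 43.7 = 664.2
uz = 664.2 * sqrt(0.139474^2 + 0.047597^2) = 97.89

97.89


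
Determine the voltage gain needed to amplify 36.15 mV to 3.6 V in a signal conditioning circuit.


Gain = Vout / Vin (converting to same units).
G = 3.6 V / 36.15 mV
G = 3600.0 mV / 36.15 mV
G = 99.59

99.59


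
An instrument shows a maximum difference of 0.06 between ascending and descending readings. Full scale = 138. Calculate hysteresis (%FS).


Hysteresis = (max difference / full scale) * 100%.
H = (0.06 / 138) * 100
H = 0.043 %FS

0.043 %FS


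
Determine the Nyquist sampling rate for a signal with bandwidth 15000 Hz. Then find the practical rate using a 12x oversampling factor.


By Nyquist theorem, fs_min = 2 * fmax.
fs_min = 2 * 15000 = 30000 Hz
Practical rate = 12 * fs_min = 12 * 30000 = 360000 Hz

fs_min = 30000 Hz, fs_practical = 360000 Hz


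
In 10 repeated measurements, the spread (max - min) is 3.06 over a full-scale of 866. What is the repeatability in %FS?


Repeatability = (spread / full scale) * 100%.
R = (3.06 / 866) * 100
R = 0.353 %FS

0.353 %FS


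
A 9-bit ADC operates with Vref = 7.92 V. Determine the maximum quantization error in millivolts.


The maximum quantization error is +/- LSB/2.
LSB = Vref / 2^n = 7.92 / 512 = 0.01546875 V
Max error = LSB / 2 = 0.01546875 / 2 = 0.00773437 V
Max error = 7.7344 mV

7.7344 mV


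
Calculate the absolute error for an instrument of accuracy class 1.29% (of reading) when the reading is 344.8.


Absolute error = (accuracy% / 100) * reading.
Error = (1.29 / 100) * 344.8
Error = 0.0129 * 344.8
Error = 4.4479

4.4479


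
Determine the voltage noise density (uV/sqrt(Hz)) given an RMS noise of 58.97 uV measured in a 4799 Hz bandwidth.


Noise spectral density = Vrms / sqrt(BW).
NSD = 58.97 / sqrt(4799)
NSD = 58.97 / 69.2748
NSD = 0.8512 uV/sqrt(Hz)

0.8512 uV/sqrt(Hz)


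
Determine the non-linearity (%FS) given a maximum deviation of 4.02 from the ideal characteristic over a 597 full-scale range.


Linearity error = (max deviation / full scale) * 100%.
Linearity = (4.02 / 597) * 100
Linearity = 0.673 %FS

0.673 %FS


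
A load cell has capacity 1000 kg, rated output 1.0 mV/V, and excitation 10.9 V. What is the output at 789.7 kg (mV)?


Vout = rated_output * Vex * (load / capacity).
Vout = 1.0 * 10.9 * (789.7 / 1000)
Vout = 1.0 * 10.9 * 0.7897
Vout = 8.608 mV

8.608 mV


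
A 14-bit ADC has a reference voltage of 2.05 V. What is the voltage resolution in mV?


The resolution (LSB) of an ADC is Vref / 2^n.
LSB = 2.05 / 2^14
LSB = 2.05 / 16384
LSB = 0.00012512 V = 0.12512207 mV

0.12512207 mV


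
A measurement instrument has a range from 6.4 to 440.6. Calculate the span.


Span = upper range - lower range.
Span = 440.6 - (6.4)
Span = 434.2

434.2


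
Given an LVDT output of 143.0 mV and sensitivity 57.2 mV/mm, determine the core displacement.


Displacement = Vout / sensitivity.
d = 143.0 / 57.2
d = 2.5 mm

2.5 mm


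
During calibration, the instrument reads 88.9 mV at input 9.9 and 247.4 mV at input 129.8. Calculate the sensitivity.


Sensitivity = (y2 - y1) / (x2 - x1).
S = (247.4 - 88.9) / (129.8 - 9.9)
S = 158.5 / 119.9
S = 1.3219 mV/unit

1.3219 mV/unit


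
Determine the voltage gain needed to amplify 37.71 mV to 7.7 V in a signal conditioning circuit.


Gain = Vout / Vin (converting to same units).
G = 7.7 V / 37.71 mV
G = 7700.0 mV / 37.71 mV
G = 204.19

204.19


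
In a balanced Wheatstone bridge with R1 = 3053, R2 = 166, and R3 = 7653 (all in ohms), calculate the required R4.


At balance: R1*R4 = R2*R3, so R4 = R2*R3/R1.
R4 = 166 * 7653 / 3053
R4 = 1270398 / 3053
R4 = 416.11 ohm

416.11 ohm


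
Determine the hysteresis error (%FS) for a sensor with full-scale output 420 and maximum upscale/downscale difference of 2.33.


Hysteresis = (max difference / full scale) * 100%.
H = (2.33 / 420) * 100
H = 0.555 %FS

0.555 %FS


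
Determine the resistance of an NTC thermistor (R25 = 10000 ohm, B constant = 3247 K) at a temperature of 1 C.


NTC thermistor equation: Rt = R25 * exp(B * (1/T - 1/T25)).
T in Kelvin: 274.15 K, T25 = 298.15 K
1/T - 1/T25 = 1/274.15 - 1/298.15 = 0.00029362
B * (1/T - 1/T25) = 3247 * 0.00029362 = 0.9534
Rt = 10000 * exp(0.9534) = 25944.9 ohm

25944.9 ohm


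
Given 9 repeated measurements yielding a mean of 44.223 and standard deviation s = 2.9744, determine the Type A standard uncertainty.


The standard uncertainty for Type A evaluation is u = s / sqrt(n).
u = 2.9744 / sqrt(9)
u = 2.9744 / 3.0
u = 0.9915

0.9915


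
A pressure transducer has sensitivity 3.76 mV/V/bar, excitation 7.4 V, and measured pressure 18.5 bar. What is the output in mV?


Output = sensitivity * Vex * P.
Vout = 3.76 * 7.4 * 18.5
Vout = 27.824 * 18.5
Vout = 514.74 mV

514.74 mV


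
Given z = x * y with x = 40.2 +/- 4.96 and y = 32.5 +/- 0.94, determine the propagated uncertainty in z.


For a product z = x*y, the relative uncertainty is:
uz/z = sqrt((ux/x)^2 + (uy/y)^2)
Relative uncertainties: ux/x = 4.96/40.2 = 0.123383
uy/y = 0.94/32.5 = 0.028923
z = 40.2 * 32.5 = 1306.5
uz = 1306.5 * sqrt(0.123383^2 + 0.028923^2) = 165.57

165.57


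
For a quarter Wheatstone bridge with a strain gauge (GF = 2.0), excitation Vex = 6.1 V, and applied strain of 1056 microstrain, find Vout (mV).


Quarter bridge output: Vout = (GF * epsilon * Vex) / 4.
Vout = (2.0 * 1056e-6 * 6.1) / 4
Vout = 0.0128832 / 4 V
Vout = 0.0032208 V = 3.2208 mV

3.2208 mV


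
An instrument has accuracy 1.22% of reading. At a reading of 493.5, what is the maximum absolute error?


Absolute error = (accuracy% / 100) * reading.
Error = (1.22 / 100) * 493.5
Error = 0.0122 * 493.5
Error = 6.0207

6.0207


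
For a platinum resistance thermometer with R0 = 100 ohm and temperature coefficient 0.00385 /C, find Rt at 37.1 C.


The RTD equation: Rt = R0 * (1 + alpha * T).
Rt = 100 * (1 + 0.00385 * 37.1)
Rt = 100 * (1 + 0.142835)
Rt = 100 * 1.142835
Rt = 114.284 ohm

114.284 ohm


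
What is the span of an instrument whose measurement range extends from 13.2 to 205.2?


Span = upper range - lower range.
Span = 205.2 - (13.2)
Span = 192.0

192.0


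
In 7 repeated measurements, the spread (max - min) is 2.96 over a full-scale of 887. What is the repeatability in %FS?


Repeatability = (spread / full scale) * 100%.
R = (2.96 / 887) * 100
R = 0.334 %FS

0.334 %FS


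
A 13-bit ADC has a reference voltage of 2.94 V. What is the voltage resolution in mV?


The resolution (LSB) of an ADC is Vref / 2^n.
LSB = 2.94 / 2^13
LSB = 2.94 / 8192
LSB = 0.00035889 V = 0.35888672 mV

0.35888672 mV


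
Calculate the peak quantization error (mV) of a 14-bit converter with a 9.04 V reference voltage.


The maximum quantization error is +/- LSB/2.
LSB = Vref / 2^n = 9.04 / 16384 = 0.00055176 V
Max error = LSB / 2 = 0.00055176 / 2 = 0.00027588 V
Max error = 0.2759 mV

0.2759 mV


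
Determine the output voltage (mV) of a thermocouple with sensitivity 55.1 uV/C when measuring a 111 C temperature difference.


The thermocouple output V = sensitivity * dT.
V = 55.1 uV/C * 111 C
V = 6116.1 uV
V = 6.116 mV

6.116 mV


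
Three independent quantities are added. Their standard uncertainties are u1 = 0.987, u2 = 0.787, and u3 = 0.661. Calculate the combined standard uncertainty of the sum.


For a sum of independent quantities, uc = sqrt(u1^2 + u2^2 + u3^2).
uc = sqrt(0.987^2 + 0.787^2 + 0.661^2)
uc = sqrt(0.974169 + 0.619369 + 0.436921)
uc = 1.4249

1.4249


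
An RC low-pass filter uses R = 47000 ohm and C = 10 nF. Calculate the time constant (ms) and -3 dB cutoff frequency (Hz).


Time constant: tau = R * C.
tau = 47000 * 1.00e-08 = 0.00047 s
tau = 0.47 ms
Cutoff frequency: fc = 1 / (2*pi*R*C).
fc = 1 / (2*pi*0.00047) = 338.63 Hz

tau = 0.47 ms, fc = 338.63 Hz


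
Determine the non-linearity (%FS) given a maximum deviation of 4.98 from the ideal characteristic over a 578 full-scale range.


Linearity error = (max deviation / full scale) * 100%.
Linearity = (4.98 / 578) * 100
Linearity = 0.862 %FS

0.862 %FS


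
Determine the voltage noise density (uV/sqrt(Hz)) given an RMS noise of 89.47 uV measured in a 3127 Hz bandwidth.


Noise spectral density = Vrms / sqrt(BW).
NSD = 89.47 / sqrt(3127)
NSD = 89.47 / 55.9196
NSD = 1.6 uV/sqrt(Hz)

1.6 uV/sqrt(Hz)


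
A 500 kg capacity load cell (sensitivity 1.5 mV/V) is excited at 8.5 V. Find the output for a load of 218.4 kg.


Vout = rated_output * Vex * (load / capacity).
Vout = 1.5 * 8.5 * (218.4 / 500)
Vout = 1.5 * 8.5 * 0.4368
Vout = 5.569 mV

5.569 mV


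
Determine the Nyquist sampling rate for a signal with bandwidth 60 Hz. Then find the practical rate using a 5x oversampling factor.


By Nyquist theorem, fs_min = 2 * fmax.
fs_min = 2 * 60 = 120 Hz
Practical rate = 5 * fs_min = 5 * 120 = 600 Hz

fs_min = 120 Hz, fs_practical = 600 Hz


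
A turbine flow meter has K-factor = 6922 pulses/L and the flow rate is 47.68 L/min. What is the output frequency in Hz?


Frequency = K * Q / 60 (converting L/min to L/s).
f = 6922 * 47.68 / 60
f = 330040.96 / 60
f = 5500.68 Hz

5500.68 Hz


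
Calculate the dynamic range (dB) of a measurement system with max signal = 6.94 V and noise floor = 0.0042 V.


Dynamic range = 20 * log10(Vmax / Vnoise).
DR = 20 * log10(6.94 / 0.0042)
DR = 20 * log10(1652.38)
DR = 64.36 dB

64.36 dB


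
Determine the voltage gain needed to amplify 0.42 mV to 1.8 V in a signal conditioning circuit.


Gain = Vout / Vin (converting to same units).
G = 1.8 V / 0.42 mV
G = 1800.0 mV / 0.42 mV
G = 4285.71

4285.71


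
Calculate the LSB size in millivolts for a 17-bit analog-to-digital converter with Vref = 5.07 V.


The resolution (LSB) of an ADC is Vref / 2^n.
LSB = 5.07 / 2^17
LSB = 5.07 / 131072
LSB = 3.868e-05 V = 0.03868103 mV

0.03868103 mV


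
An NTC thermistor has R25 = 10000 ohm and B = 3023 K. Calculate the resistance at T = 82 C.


NTC thermistor equation: Rt = R25 * exp(B * (1/T - 1/T25)).
T in Kelvin: 355.15 K, T25 = 298.15 K
1/T - 1/T25 = 1/355.15 - 1/298.15 = -0.0005383
B * (1/T - 1/T25) = 3023 * -0.0005383 = -1.6273
Rt = 10000 * exp(-1.6273) = 1964.6 ohm

1964.6 ohm


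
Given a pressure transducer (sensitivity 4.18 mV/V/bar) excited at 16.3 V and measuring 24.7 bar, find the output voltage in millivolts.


Output = sensitivity * Vex * P.
Vout = 4.18 * 16.3 * 24.7
Vout = 68.134 * 24.7
Vout = 1682.91 mV

1682.91 mV


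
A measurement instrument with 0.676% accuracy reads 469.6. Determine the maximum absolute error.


Absolute error = (accuracy% / 100) * reading.
Error = (0.676 / 100) * 469.6
Error = 0.00676 * 469.6
Error = 3.1745

3.1745


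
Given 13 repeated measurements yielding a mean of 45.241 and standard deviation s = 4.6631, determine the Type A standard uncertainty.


The standard uncertainty for Type A evaluation is u = s / sqrt(n).
u = 4.6631 / sqrt(13)
u = 4.6631 / 3.6056
u = 1.2933

1.2933


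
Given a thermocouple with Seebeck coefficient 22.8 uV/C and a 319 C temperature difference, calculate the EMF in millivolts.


The thermocouple output V = sensitivity * dT.
V = 22.8 uV/C * 319 C
V = 7273.2 uV
V = 7.273 mV

7.273 mV


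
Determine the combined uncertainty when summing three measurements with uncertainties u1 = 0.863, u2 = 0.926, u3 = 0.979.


For a sum of independent quantities, uc = sqrt(u1^2 + u2^2 + u3^2).
uc = sqrt(0.863^2 + 0.926^2 + 0.979^2)
uc = sqrt(0.744769 + 0.857476 + 0.958441)
uc = 1.6002

1.6002


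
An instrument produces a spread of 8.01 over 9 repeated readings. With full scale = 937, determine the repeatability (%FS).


Repeatability = (spread / full scale) * 100%.
R = (8.01 / 937) * 100
R = 0.855 %FS

0.855 %FS


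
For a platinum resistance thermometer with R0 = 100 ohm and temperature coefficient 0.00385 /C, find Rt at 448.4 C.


The RTD equation: Rt = R0 * (1 + alpha * T).
Rt = 100 * (1 + 0.00385 * 448.4)
Rt = 100 * (1 + 1.72634)
Rt = 100 * 2.72634
Rt = 272.634 ohm

272.634 ohm


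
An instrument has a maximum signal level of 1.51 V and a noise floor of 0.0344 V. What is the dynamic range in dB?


Dynamic range = 20 * log10(Vmax / Vnoise).
DR = 20 * log10(1.51 / 0.0344)
DR = 20 * log10(43.9)
DR = 32.85 dB

32.85 dB


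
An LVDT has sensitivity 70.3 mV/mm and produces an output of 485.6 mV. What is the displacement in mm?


Displacement = Vout / sensitivity.
d = 485.6 / 70.3
d = 6.908 mm

6.908 mm


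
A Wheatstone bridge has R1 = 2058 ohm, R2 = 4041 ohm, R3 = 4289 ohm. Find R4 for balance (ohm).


At balance: R1*R4 = R2*R3, so R4 = R2*R3/R1.
R4 = 4041 * 4289 / 2058
R4 = 17331849 / 2058
R4 = 8421.7 ohm

8421.7 ohm


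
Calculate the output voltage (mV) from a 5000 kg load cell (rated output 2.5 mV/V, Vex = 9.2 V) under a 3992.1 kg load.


Vout = rated_output * Vex * (load / capacity).
Vout = 2.5 * 9.2 * (3992.1 / 5000)
Vout = 2.5 * 9.2 * 0.79842
Vout = 18.364 mV

18.364 mV


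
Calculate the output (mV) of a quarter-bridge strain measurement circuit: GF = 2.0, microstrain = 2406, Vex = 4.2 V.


Quarter bridge output: Vout = (GF * epsilon * Vex) / 4.
Vout = (2.0 * 2406e-6 * 4.2) / 4
Vout = 0.0202104 / 4 V
Vout = 0.0050526 V = 5.0526 mV

5.0526 mV


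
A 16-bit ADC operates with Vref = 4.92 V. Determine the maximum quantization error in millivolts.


The maximum quantization error is +/- LSB/2.
LSB = Vref / 2^n = 4.92 / 65536 = 7.507e-05 V
Max error = LSB / 2 = 7.507e-05 / 2 = 3.754e-05 V
Max error = 0.0375 mV

0.0375 mV


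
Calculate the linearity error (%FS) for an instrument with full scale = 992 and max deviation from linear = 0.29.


Linearity error = (max deviation / full scale) * 100%.
Linearity = (0.29 / 992) * 100
Linearity = 0.029 %FS

0.029 %FS


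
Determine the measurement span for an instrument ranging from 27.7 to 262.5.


Span = upper range - lower range.
Span = 262.5 - (27.7)
Span = 234.8

234.8


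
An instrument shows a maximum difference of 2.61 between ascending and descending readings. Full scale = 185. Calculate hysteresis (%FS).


Hysteresis = (max difference / full scale) * 100%.
H = (2.61 / 185) * 100
H = 1.411 %FS

1.411 %FS


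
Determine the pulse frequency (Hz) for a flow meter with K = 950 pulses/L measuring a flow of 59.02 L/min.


Frequency = K * Q / 60 (converting L/min to L/s).
f = 950 * 59.02 / 60
f = 56069.0 / 60
f = 934.48 Hz

934.48 Hz


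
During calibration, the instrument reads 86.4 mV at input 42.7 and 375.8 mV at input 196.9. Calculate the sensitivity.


Sensitivity = (y2 - y1) / (x2 - x1).
S = (375.8 - 86.4) / (196.9 - 42.7)
S = 289.4 / 154.2
S = 1.8768 mV/unit

1.8768 mV/unit


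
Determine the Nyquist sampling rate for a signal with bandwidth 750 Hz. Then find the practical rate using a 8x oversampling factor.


By Nyquist theorem, fs_min = 2 * fmax.
fs_min = 2 * 750 = 1500 Hz
Practical rate = 8 * fs_min = 8 * 1500 = 12000 Hz

fs_min = 1500 Hz, fs_practical = 12000 Hz


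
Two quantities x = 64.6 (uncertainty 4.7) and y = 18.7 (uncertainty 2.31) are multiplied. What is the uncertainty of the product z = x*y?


For a product z = x*y, the relative uncertainty is:
uz/z = sqrt((ux/x)^2 + (uy/y)^2)
Relative uncertainties: ux/x = 4.7/64.6 = 0.072755
uy/y = 2.31/18.7 = 0.123529
z = 64.6 * 18.7 = 1208.0
uz = 1208.0 * sqrt(0.072755^2 + 0.123529^2) = 173.185

173.185


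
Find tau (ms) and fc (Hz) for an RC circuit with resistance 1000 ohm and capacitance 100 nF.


Time constant: tau = R * C.
tau = 1000 * 1.00e-07 = 0.0001 s
tau = 0.1 ms
Cutoff frequency: fc = 1 / (2*pi*R*C).
fc = 1 / (2*pi*0.0001) = 1591.55 Hz

tau = 0.1 ms, fc = 1591.55 Hz


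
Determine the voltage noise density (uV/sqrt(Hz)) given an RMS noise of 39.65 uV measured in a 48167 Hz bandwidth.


Noise spectral density = Vrms / sqrt(BW).
NSD = 39.65 / sqrt(48167)
NSD = 39.65 / 219.4698
NSD = 0.1807 uV/sqrt(Hz)

0.1807 uV/sqrt(Hz)


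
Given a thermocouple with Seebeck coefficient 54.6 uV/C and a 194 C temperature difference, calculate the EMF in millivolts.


The thermocouple output V = sensitivity * dT.
V = 54.6 uV/C * 194 C
V = 10592.4 uV
V = 10.592 mV

10.592 mV
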